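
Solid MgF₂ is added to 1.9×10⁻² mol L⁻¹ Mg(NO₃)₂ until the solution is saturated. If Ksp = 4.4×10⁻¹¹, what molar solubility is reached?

2.4×10⁻⁵ M

MgF₂(s) ⇌ Mg²⁺(aq) + 2 F⁻(aq)
The solution already contains Mg²⁺ at 1.9×10⁻² mol L⁻¹. Let s be the molar solubility of MgF₂.
[Mg²⁺] ≈ 1.9×10⁻² mol L⁻¹ (common ion dominates); [F⁻] = 2s.
Ksp = [Mg²⁺][F⁻]^2 = (1.9×10⁻²)(2s)^2
(2s)^2 = 4.4×10⁻¹¹ / (1.9×10⁻²) = 2.3×10⁻⁹
s = 2.4×10⁻⁵ mol L⁻¹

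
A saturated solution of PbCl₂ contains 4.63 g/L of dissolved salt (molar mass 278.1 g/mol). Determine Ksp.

Molar solubility s = (4.63 g/L) / (278.1 g/mol) = 1.6649×10⁻² mol/L
PbCl₂(s) ⇌ Pb²⁺(aq) + 2 Cl⁻(aq)
If s mol/L of PbCl₂ dissolves, [Pb²⁺] = s and [Cl⁻] = 2s.
Ksp = [Pb²⁺][Cl⁻]^2 = s · (2s)^2 = 4s^3
Ksp = 4 × (1.6649×10⁻²)^3 = 1.85×10⁻⁵

Ksp = 1.85×10⁻⁵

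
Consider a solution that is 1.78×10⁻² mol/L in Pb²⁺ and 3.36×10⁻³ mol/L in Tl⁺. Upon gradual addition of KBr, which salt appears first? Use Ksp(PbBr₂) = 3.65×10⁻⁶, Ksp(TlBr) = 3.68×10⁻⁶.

TlBr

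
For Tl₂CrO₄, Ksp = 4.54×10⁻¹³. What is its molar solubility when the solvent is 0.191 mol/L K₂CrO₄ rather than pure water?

7.71×10⁻⁷ M

Tl₂CrO₄(s) ⇌ 2 Tl⁺(aq) + CrO₄²⁻(aq)
With CrO₄²⁻ already at 0.191 mol/L and s small, take [CrO₄²⁻] ≈ 0.191 mol/L and [Tl⁺] = 2s.
Ksp = [Tl⁺]^2[CrO₄²⁻] = (2s)^2(0.191)
(2s)^2 = 4.54×10⁻¹³ / (0.191) = 2.38×10⁻¹²
s = 7.71×10⁻⁷ mol/L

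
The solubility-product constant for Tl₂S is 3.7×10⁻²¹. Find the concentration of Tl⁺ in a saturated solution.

1.9×10⁻⁷ M

Tl₂S(s) ⇌ 2 Tl⁺(aq) + S²⁻(aq)
For each mole of Tl₂S that dissolves per liter, [Tl⁺] = 2s and [S²⁻] = s; let s denote this solubility.
Ksp = [Tl⁺]^2[S²⁻] = (2s)^2 · s = 4s^3 = 3.7×10⁻²¹
s = 9.7×10⁻⁸ M
[Tl⁺] = 2s = 1.9×10⁻⁷ M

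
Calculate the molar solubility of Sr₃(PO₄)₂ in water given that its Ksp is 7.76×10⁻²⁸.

1.48×10⁻⁶ M

Sr₃(PO₄)₂(s) ⇌ 3 Sr²⁺(aq) + 2 PO₄³⁻(aq)
If s mol/L of Sr₃(PO₄)₂ dissolves, [Sr²⁺] = 3s and [PO₄³⁻] = 2s.
Ksp = [Sr²⁺]^3[PO₄³⁻]^2 = (3s)^3 · (2s)^2 = 108s^5
108s^5 = 7.76×10⁻²⁸  ⇒  s^5 = 7.19×10⁻³⁰
s = (7.19×10⁻³⁰)^(1/5) = 1.48×10⁻⁶ mol/L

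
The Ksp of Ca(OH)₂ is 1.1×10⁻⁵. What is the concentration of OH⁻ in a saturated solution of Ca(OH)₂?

Ca(OH)₂(s) ⇌ Ca²⁺(aq) + 2 OH⁻(aq)
For each mole of Ca(OH)₂ that dissolves per liter, [Ca²⁺] = s and [OH⁻] = 2s; let s denote this solubility.
Ksp = [Ca²⁺][OH⁻]^2 = s · (2s)^2 = 4s^3 = 1.1×10⁻⁵
s = 1.4×10⁻² mol L⁻¹
[OH⁻] = 2s = 2.8×10⁻² mol L⁻¹

2.8×10⁻² M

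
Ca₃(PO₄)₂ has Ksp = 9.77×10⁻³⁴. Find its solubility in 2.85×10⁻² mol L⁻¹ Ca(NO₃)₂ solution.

Ca₃(PO₄)₂(s) ⇌ 3 Ca²⁺(aq) + 2 PO₄³⁻(aq)
Let s be the solubility of Ca₃(PO₄)₂ here. The common ion gives [Ca²⁺] ≈ 2.85×10⁻² mol L⁻¹, and [PO₄³⁻] = 2s.
Ksp = [Ca²⁺]^3[PO₄³⁻]^2 = (2.85×10⁻²)^3(2s)^2
(2s)^2 = 9.77×10⁻³⁴ / (2.85×10⁻²)^3 = 4.22×10⁻²⁹
s = 3.25×10⁻¹⁵ mol L⁻¹

3.25×10⁻¹⁵ M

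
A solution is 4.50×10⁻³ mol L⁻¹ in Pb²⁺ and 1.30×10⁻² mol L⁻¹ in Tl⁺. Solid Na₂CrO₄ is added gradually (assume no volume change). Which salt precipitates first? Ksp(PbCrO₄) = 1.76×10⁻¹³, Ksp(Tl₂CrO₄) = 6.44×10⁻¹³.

PbCrO₄

A salt starts to precipitate once the ion product Q reaches its Ksp.
For PbCrO₄: [CrO₄²⁻] = (Ksp/[Pb²⁺]) = 3.91×10⁻¹¹ mol L⁻¹
For Tl₂CrO₄: [CrO₄²⁻] = (Ksp/[Tl⁺]^2) = 3.81×10⁻⁹ mol L⁻¹
The smaller threshold [CrO₄²⁻] is reached first, so PbCrO₄ precipitates first.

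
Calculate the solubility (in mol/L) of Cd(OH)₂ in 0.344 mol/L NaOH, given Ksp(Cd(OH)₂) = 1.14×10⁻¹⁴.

Cd(OH)₂(s) ⇌ Cd²⁺(aq) + 2 OH⁻(aq)
OH⁻ is already present at 0.344 mol/L. If s mol/L of Cd(OH)₂ dissolves, [Cd²⁺] = s while [OH⁻] ≈ 0.344 mol/L.
Ksp = [Cd²⁺][OH⁻]^2 = s(0.344)^2
s = 1.14×10⁻¹⁴ / (0.344)^2 = 9.63×10⁻¹⁴
s = 9.63×10⁻¹⁴ mol/L

9.63×10⁻¹⁴ M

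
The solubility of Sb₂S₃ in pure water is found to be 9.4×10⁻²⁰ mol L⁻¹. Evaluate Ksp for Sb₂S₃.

Ksp = 7.9×10⁻⁹⁴

Sb₂S₃(s) ⇌ 2 Sb³⁺(aq) + 3 S²⁻(aq)
If s mol/L of Sb₂S₃ dissolves, [Sb³⁺] = 2s and [S²⁻] = 3s.
Ksp = [Sb³⁺]^2[S²⁻]^3 = (2s)^2 · (3s)^3 = 108s^5
Ksp = 108 × (9.4×10⁻²⁰)^5 = 7.9×10⁻⁹⁴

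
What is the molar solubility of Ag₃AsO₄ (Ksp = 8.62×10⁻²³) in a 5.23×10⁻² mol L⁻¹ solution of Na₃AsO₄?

Ag₃AsO₄(s) ⇌ 3 Ag⁺(aq) + AsO₄³⁻(aq)
The solution already contains AsO₄³⁻ at 5.23×10⁻² mol L⁻¹. Let s be the molar solubility of Ag₃AsO₄.
[AsO₄³⁻] ≈ 5.23×10⁻² mol L⁻¹ (common ion dominates); [Ag⁺] = 3s.
Ksp = [Ag⁺]^3[AsO₄³⁻] = (3s)^3(5.23×10⁻²)
(3s)^3 = 8.62×10⁻²³ / (5.23×10⁻²) = 1.65×10⁻²¹
s = 3.94×10⁻⁸ mol L⁻¹

3.94×10⁻⁸ M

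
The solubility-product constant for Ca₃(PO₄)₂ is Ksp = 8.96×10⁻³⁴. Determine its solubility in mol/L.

Ca₃(PO₄)₂(s) ⇌ 3 Ca²⁺(aq) + 2 PO₄³⁻(aq)
With molar solubility s: [Ca²⁺] = 3s, [PO₄³⁻] = 2s.
Ksp = [Ca²⁺]^3[PO₄³⁻]^2 = (3s)^3 · (2s)^2 = 108s^5
108s^5 = 8.96×10⁻³⁴  ⇒  s^5 = 8.30×10⁻³⁶
s = 9.63×10⁻⁸ mol L⁻¹

9.63×10⁻⁸ M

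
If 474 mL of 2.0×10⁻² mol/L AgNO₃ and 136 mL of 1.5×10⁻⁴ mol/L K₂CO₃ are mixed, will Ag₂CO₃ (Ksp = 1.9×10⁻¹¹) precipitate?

Yes

The combined volume is 610 mL.
[Ag⁺] = (2.0×10⁻²)(474)/610 = 1.6×10⁻² mol/L
[CO₃²⁻] = (1.5×10⁻⁴)(136)/610 = 3.3×10⁻⁵ mol/L
Q = [Ag⁺]^2[CO₃²⁻] = 8.1×10⁻⁹
Since Q (8.1×10⁻⁹) exceeds Ksp (1.9×10⁻¹¹), Ag₂CO₃ will precipitate.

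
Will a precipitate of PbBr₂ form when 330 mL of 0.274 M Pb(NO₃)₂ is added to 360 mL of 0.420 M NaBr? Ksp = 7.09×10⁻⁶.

The combined volume is 690 mL.
[Pb²⁺] = (0.274)(330)/690 = 0.131 M
[Br⁻] = (0.420)(360)/690 = 0.219 M
Q = [Pb²⁺][Br⁻]^2 = 6.29×10⁻³
Since Q (6.29×10⁻³) exceeds Ksp (7.09×10⁻⁶), PbBr₂ will precipitate.

Yes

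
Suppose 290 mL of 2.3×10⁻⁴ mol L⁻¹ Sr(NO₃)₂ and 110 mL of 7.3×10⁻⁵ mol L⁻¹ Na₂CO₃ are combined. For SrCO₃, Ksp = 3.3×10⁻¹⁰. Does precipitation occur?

Yes

After mixing, V = 290 mL + 110 mL = 400 mL.
[Sr²⁺] = (2.3×10⁻⁴)(290)/400 = 1.7×10⁻⁴ mol L⁻¹
[CO₃²⁻] = (7.3×10⁻⁵)(110)/400 = 2.0×10⁻⁵ mol L⁻¹
Q = [Sr²⁺][CO₃²⁻] = 3.3×10⁻⁹
Since Q (3.3×10⁻⁹) exceeds Ksp (3.3×10⁻¹⁰), SrCO₃ will precipitate.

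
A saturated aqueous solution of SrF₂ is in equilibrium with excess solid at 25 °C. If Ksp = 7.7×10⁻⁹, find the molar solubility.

SrF₂(s) ⇌ Sr²⁺(aq) + 2 F⁻(aq)
For each mole of SrF₂ that dissolves per liter, [Sr²⁺] = s and [F⁻] = 2s; let s denote this solubility.
Ksp = [Sr²⁺][F⁻]^2 = s · (2s)^2 = 4s^3
4s^3 = 7.7×10⁻⁹  ⇒  s^3 = 1.9×10⁻⁹
s = 1.2×10⁻³ mol/L

1.2×10⁻³ M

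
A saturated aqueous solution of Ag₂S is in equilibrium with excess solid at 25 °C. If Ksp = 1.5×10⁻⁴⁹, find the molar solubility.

3.3×10⁻¹⁷ M

Ag₂S(s) ⇌ 2 Ag⁺(aq) + S²⁻(aq)
If s mol/L of Ag₂S dissolves, [Ag⁺] = 2s and [S²⁻] = s.
Ksp = [Ag⁺]^2[S²⁻] = (2s)^2 · s = 4s^3
4s^3 = 1.5×10⁻⁴⁹  ⇒  s^3 = 3.8×10⁻⁵⁰
Taking the 3rd root, s = 3.3×10⁻¹⁷ M.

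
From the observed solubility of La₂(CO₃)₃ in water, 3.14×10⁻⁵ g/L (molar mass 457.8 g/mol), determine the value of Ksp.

s = (3.14×10⁻⁵ g L⁻¹)/(457.8 g mol⁻¹) = 6.8589×10⁻⁸ M
La₂(CO₃)₃(s) ⇌ 2 La³⁺(aq) + 3 CO₃²⁻(aq)
If s mol/L of La₂(CO₃)₃ dissolves, [La³⁺] = 2s and [CO₃²⁻] = 3s.
Ksp = [La³⁺]^2[CO₃²⁻]^3 = (2s)^2 · (3s)^3 = 108s^5
Ksp = 108 × (6.8589×10⁻⁸)^5 = 1.64×10⁻³⁴

Ksp = 1.64×10⁻³⁴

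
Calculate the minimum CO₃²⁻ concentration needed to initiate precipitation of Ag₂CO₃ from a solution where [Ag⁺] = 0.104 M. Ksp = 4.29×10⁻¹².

3.97×10⁻¹⁰ M

The threshold for precipitation is Q = Ksp.
Ag₂CO₃(s) ⇌ 2 Ag⁺(aq) + CO₃²⁻(aq)
Ksp = [Ag⁺]^2[CO₃²⁻] = [CO₃²⁻](0.104)^2
[CO₃²⁻] = 4.29×10⁻¹² / (0.104)^2 = 3.97×10⁻¹⁰
[CO₃²⁻] = 3.97×10⁻¹⁰ M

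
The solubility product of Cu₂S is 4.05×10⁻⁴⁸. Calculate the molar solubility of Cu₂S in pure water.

1.00×10⁻¹⁶ M

Cu₂S(s) ⇌ 2 Cu⁺(aq) + S²⁻(aq)
Let s be the molar solubility. Then [Cu⁺] = 2s and [S²⁻] = s.
Ksp = [Cu⁺]^2[S²⁻] = (2s)^2 · s = 4s^3
4s^3 = 4.05×10⁻⁴⁸  ⇒  s^3 = 1.01×10⁻⁴⁸
s = (1.01×10⁻⁴⁸)^(1/3) = 1.00×10⁻¹⁶ mol L⁻¹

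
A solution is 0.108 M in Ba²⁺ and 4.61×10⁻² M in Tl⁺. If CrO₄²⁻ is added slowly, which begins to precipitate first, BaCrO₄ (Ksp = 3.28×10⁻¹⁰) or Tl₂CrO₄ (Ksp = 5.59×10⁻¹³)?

Each salt precipitates once Q = Ksp for that salt.
For BaCrO₄: [CrO₄²⁻] = (Ksp/[Ba²⁺]) = 3.04×10⁻⁹ M
For Tl₂CrO₄: [CrO₄²⁻] = (Ksp/[Tl⁺]^2) = 2.63×10⁻¹⁰ M
Since Tl₂CrO₄ needs less CrO₄²⁻ to reach saturation, it precipitates first.

Tl₂CrO₄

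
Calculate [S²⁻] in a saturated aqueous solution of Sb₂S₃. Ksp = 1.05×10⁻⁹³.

Sb₂S₃(s) ⇌ 2 Sb³⁺(aq) + 3 S²⁻(aq)
If s mol/L of Sb₂S₃ dissolves, [Sb³⁺] = 2s and [S²⁻] = 3s.
Ksp = [Sb³⁺]^2[S²⁻]^3 = (2s)^2 · (3s)^3 = 108s^5 = 1.05×10⁻⁹³
s = 9.94×10⁻²⁰ mol/L
[S²⁻] = 3s = 2.98×10⁻¹⁹ mol/L

2.98×10⁻¹⁹ M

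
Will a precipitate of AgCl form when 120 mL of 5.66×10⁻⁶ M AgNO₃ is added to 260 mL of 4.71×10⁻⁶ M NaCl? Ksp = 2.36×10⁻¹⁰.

The combined volume is 380 mL.
[Ag⁺] = (5.66×10⁻⁶)(120)/380 = 1.79×10⁻⁶ M
[Cl⁻] = (4.71×10⁻⁶)(260)/380 = 3.22×10⁻⁶ M
Q = [Ag⁺][Cl⁻] = 5.76×10⁻¹²
Q < Ksp (5.76×10⁻¹² vs 2.36×10⁻¹⁰); the solution remains unsaturated and no precipitate forms.

No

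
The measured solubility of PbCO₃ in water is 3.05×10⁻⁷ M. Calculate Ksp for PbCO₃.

Ksp = 9.30×10⁻¹⁴

PbCO₃(s) ⇌ Pb²⁺(aq) + CO₃²⁻(aq)
If s mol/L of PbCO₃ dissolves, [Pb²⁺] = s and [CO₃²⁻] = s.
Ksp = [Pb²⁺][CO₃²⁻] = s · s = s^2
Ksp = (3.05×10⁻⁷)^2 = 9.30×10⁻¹⁴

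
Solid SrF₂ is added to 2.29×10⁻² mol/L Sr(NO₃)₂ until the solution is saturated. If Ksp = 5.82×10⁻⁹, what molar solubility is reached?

2.52×10⁻⁴ M

SrF₂(s) ⇌ Sr²⁺(aq) + 2 F⁻(aq)
The solution already contains Sr²⁺ at 2.29×10⁻² mol/L. Let s be the molar solubility of SrF₂.
[Sr²⁺] ≈ 2.29×10⁻² mol/L (common ion dominates); [F⁻] = 2s.
Ksp = [Sr²⁺][F⁻]^2 = (2.29×10⁻²)(2s)^2
(2s)^2 = 5.82×10⁻⁹ / (2.29×10⁻²) = 2.54×10⁻⁷
s = 2.52×10⁻⁴ mol/L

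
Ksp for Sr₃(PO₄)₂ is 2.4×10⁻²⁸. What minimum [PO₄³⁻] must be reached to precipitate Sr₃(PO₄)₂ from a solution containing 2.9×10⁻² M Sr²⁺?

The threshold for precipitation is Q = Ksp.
Sr₃(PO₄)₂(s) ⇌ 3 Sr²⁺(aq) + 2 PO₄³⁻(aq)
Ksp = [Sr²⁺]^3[PO₄³⁻]^2 = [PO₄³⁻]^2(2.9×10⁻²)^3
[PO₄³⁻]^2 = 2.4×10⁻²⁸ / (2.9×10⁻²)^3 = 9.8×10⁻²⁴
[PO₄³⁻] = 3.1×10⁻¹² M

3.1×10⁻¹² M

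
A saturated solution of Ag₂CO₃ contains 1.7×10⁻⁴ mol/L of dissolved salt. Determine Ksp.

Ag₂CO₃(s) ⇌ 2 Ag⁺(aq) + CO₃²⁻(aq)
Let s be the molar solubility. Then [Ag⁺] = 2s and [CO₃²⁻] = s.
Ksp = [Ag⁺]^2[CO₃²⁻] = (2s)^2 · s = 4s^3
Ksp = 4 × (1.7×10⁻⁴)^3 = 2.0×10⁻¹¹

Ksp = 2.0×10⁻¹¹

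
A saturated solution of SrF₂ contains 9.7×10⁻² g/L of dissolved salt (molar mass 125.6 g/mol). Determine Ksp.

Ksp = 1.8×10⁻⁹

Convert to molarity: s = 9.7×10⁻² / 125.6 = 7.723×10⁻⁴ mol/L
SrF₂(s) ⇌ Sr²⁺(aq) + 2 F⁻(aq)
Let s be the molar solubility. Then [Sr²⁺] = s and [F⁻] = 2s.
Ksp = [Sr²⁺][F⁻]^2 = s · (2s)^2 = 4s^3
Ksp = 4 × (7.723×10⁻⁴)^3 = 1.8×10⁻⁹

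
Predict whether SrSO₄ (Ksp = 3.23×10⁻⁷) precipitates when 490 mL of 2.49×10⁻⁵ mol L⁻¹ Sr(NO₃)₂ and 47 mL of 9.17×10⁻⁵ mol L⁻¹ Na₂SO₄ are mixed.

The combined volume is 537 mL.
[Sr²⁺] = (2.49×10⁻⁵)(490)/537 = 2.27×10⁻⁵ mol L⁻¹
[SO₄²⁻] = (9.17×10⁻⁵)(47)/537 = 8.03×10⁻⁶ mol L⁻¹
Q = [Sr²⁺][SO₄²⁻] = 1.82×10⁻¹⁰
Q = 1.82×10⁻¹⁰ < Ksp = 3.23×10⁻⁷, so the solution is unsaturated and no precipitate forms.

No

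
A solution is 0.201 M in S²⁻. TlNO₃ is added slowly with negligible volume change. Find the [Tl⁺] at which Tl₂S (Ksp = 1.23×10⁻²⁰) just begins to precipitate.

2.47×10⁻¹⁰ M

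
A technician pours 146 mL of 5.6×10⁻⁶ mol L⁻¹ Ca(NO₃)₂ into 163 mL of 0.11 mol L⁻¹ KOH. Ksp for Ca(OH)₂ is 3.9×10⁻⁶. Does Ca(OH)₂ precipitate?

The combined volume is 309 mL.
[Ca²⁺] = (5.6×10⁻⁶)(146)/309 = 2.6×10⁻⁶ mol L⁻¹
[OH⁻] = (0.11)(163)/309 = 5.8×10⁻² mol L⁻¹
Q = [Ca²⁺][OH⁻]^2 = 8.9×10⁻⁹
Since Q (8.9×10⁻⁹) is less than Ksp (3.9×10⁻⁶), no Ca(OH)₂ precipitates.

No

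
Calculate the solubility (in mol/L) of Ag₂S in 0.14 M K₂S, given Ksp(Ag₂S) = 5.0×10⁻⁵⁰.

Ag₂S(s) ⇌ 2 Ag⁺(aq) + S²⁻(aq)
Let s be the solubility of Ag₂S here. The common ion gives [S²⁻] ≈ 0.14 M, and [Ag⁺] = 2s.
Ksp = [Ag⁺]^2[S²⁻] = (2s)^2(0.14)
(2s)^2 = 5.0×10⁻⁵⁰ / (0.14) = 3.6×10⁻⁴⁹
s = 3.0×10⁻²⁵ M

3.0×10⁻²⁵ M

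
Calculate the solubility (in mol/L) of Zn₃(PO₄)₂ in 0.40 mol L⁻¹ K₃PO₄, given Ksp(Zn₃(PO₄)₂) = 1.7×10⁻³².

1.6×10⁻¹¹ M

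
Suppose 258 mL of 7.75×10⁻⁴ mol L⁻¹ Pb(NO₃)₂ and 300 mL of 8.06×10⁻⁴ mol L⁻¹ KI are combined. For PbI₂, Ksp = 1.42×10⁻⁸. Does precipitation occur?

No

After mixing, V = 258 mL + 300 mL = 558 mL.
[Pb²⁺] = (7.75×10⁻⁴)(258)/558 = 3.58×10⁻⁴ mol L⁻¹
[I⁻] = (8.06×10⁻⁴)(300)/558 = 4.33×10⁻⁴ mol L⁻¹
Q = [Pb²⁺][I⁻]^2 = 6.73×10⁻¹¹
Q = 6.73×10⁻¹¹ < Ksp = 1.42×10⁻⁸, so the solution is unsaturated and no precipitate forms.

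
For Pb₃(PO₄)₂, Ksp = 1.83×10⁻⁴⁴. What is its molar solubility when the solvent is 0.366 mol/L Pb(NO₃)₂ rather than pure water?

Pb₃(PO₄)₂(s) ⇌ 3 Pb²⁺(aq) + 2 PO₄³⁻(aq)
Let s be the solubility of Pb₃(PO₄)₂ here. The common ion gives [Pb²⁺] ≈ 0.366 mol/L, and [PO₄³⁻] = 2s.
Ksp = [Pb²⁺]^3[PO₄³⁻]^2 = (0.366)^3(2s)^2
(2s)^2 = 1.83×10⁻⁴⁴ / (0.366)^3 = 3.73×10⁻⁴³
s = 3.05×10⁻²² mol/L

3.05×10⁻²² M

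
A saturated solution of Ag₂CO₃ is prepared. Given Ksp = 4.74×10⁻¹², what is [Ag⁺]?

Ag₂CO₃(s) ⇌ 2 Ag⁺(aq) + CO₃²⁻(aq)
Call the molar solubility s, so that [Ag⁺] = 2s and [CO₃²⁻] = s.
Ksp = [Ag⁺]^2[CO₃²⁻] = (2s)^2 · s = 4s^3 = 4.74×10⁻¹²
s = 1.06×10⁻⁴ mol L⁻¹
[Ag⁺] = 2s = 2.12×10⁻⁴ mol L⁻¹

2.12×10⁻⁴ M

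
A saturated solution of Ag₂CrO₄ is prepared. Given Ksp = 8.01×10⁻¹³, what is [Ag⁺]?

1.17×10⁻⁴ M

Ag₂CrO₄(s) ⇌ 2 Ag⁺(aq) + CrO₄²⁻(aq)
Let s be the molar solubility. Then [Ag⁺] = 2s and [CrO₄²⁻] = s.
Ksp = [Ag⁺]^2[CrO₄²⁻] = (2s)^2 · s = 4s^3 = 8.01×10⁻¹³
s = 5.85×10⁻⁵ mol L⁻¹
[Ag⁺] = 2s = 1.17×10⁻⁴ mol L⁻¹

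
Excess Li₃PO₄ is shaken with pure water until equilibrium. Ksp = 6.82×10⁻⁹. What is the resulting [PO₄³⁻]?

3.99×10⁻³ M

Li₃PO₄(s) ⇌ 3 Li⁺(aq) + PO₄³⁻(aq)
Call the molar solubility s, so that [Li⁺] = 3s and [PO₄³⁻] = s.
Ksp = [Li⁺]^3[PO₄³⁻] = (3s)^3 · s = 27s^4 = 6.82×10⁻⁹
s = 3.99×10⁻³ mol L⁻¹
[PO₄³⁻] = s = 3.99×10⁻³ mol L⁻¹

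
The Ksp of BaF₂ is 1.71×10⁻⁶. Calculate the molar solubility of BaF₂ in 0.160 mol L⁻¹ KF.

6.68×10⁻⁵ M

BaF₂(s) ⇌ Ba²⁺(aq) + 2 F⁻(aq)
F⁻ is already present at 0.160 mol L⁻¹. If s mol/L of BaF₂ dissolves, [Ba²⁺] = s while [F⁻] ≈ 0.160 mol L⁻¹.
Ksp = [Ba²⁺][F⁻]^2 = s(0.160)^2
s = 1.71×10⁻⁶ / (0.160)^2 = 6.68×10⁻⁵
s = 6.68×10⁻⁵ mol L⁻¹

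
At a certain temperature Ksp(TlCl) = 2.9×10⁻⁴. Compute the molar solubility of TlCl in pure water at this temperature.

TlCl(s) ⇌ Tl⁺(aq) + Cl⁻(aq)
If s mol/L of TlCl dissolves, [Tl⁺] = s and [Cl⁻] = s.
Ksp = [Tl⁺][Cl⁻] = s · s = s^2
s^2 = 2.9×10⁻⁴
Taking the 2nd root, s = 1.7×10⁻² M.

1.7×10⁻² M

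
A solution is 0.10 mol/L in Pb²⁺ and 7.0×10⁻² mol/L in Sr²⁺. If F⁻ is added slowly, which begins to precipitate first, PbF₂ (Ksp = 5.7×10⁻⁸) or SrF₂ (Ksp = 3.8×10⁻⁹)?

SrF₂

Precipitation of each salt begins when its ion product equals Ksp.
For PbF₂: [F⁻] = (Ksp/[Pb²⁺])^(1/2) = 7.5×10⁻⁴ mol/L
For SrF₂: [F⁻] = (Ksp/[Sr²⁺])^(1/2) = 2.3×10⁻⁴ mol/L
Since SrF₂ needs less F⁻ to reach saturation, it precipitates first.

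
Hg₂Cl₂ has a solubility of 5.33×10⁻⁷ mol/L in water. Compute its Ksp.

Ksp = 6.06×10⁻¹⁹

Hg₂Cl₂(s) ⇌ Hg₂²⁺(aq) + 2 Cl⁻(aq)
Let s be the molar solubility. Then [Hg₂²⁺] = s and [Cl⁻] = 2s.
Ksp = [Hg₂²⁺][Cl⁻]^2 = s · (2s)^2 = 4s^3
Ksp = 4 × (5.33×10⁻⁷)^3 = 6.06×10⁻¹⁹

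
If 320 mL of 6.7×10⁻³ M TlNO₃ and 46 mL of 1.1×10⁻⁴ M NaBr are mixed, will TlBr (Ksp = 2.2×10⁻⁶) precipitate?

No

The combined volume is 366 mL.
[Tl⁺] = (6.7×10⁻³)(320)/366 = 5.9×10⁻³ M
[Br⁻] = (1.1×10⁻⁴)(46)/366 = 1.4×10⁻⁵ M
Q = [Tl⁺][Br⁻] = 8.1×10⁻⁸
Q < Ksp (8.1×10⁻⁸ vs 2.2×10⁻⁶); the solution remains unsaturated and no precipitate forms.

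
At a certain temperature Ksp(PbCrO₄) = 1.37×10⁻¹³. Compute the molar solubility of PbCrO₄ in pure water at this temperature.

PbCrO₄(s) ⇌ Pb²⁺(aq) + CrO₄²⁻(aq)
Call the molar solubility s, so that [Pb²⁺] = s and [CrO₄²⁻] = s.
Ksp = [Pb²⁺][CrO₄²⁻] = s · s = s^2
s^2 = 1.37×10⁻¹³
Taking the 2nd root, s = 3.70×10⁻⁷ mol/L.

3.70×10⁻⁷ M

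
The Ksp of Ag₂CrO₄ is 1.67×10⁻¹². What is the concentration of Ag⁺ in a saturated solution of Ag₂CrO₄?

1.49×10⁻⁴ M

Ag₂CrO₄(s) ⇌ 2 Ag⁺(aq) + CrO₄²⁻(aq)
For each mole of Ag₂CrO₄ that dissolves per liter, [Ag⁺] = 2s and [CrO₄²⁻] = s; let s denote this solubility.
Ksp = [Ag⁺]^2[CrO₄²⁻] = (2s)^2 · s = 4s^3 = 1.67×10⁻¹²
s = 7.47×10⁻⁵ mol/L
[Ag⁺] = 2s = 1.49×10⁻⁴ mol/L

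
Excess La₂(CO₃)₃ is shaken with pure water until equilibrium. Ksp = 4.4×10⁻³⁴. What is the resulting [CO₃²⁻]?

La₂(CO₃)₃(s) ⇌ 2 La³⁺(aq) + 3 CO₃²⁻(aq)
For each mole of La₂(CO₃)₃ that dissolves per liter, [La³⁺] = 2s and [CO₃²⁻] = 3s; let s denote this solubility.
Ksp = [La³⁺]^2[CO₃²⁻]^3 = (2s)^2 · (3s)^3 = 108s^5 = 4.4×10⁻³⁴
s = 8.4×10⁻⁸ mol L⁻¹
[CO₃²⁻] = 3s = 2.5×10⁻⁷ mol L⁻¹

2.5×10⁻⁷ M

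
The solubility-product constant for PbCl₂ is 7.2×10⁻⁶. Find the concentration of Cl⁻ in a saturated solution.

2.4×10⁻² M

PbCl₂(s) ⇌ Pb²⁺(aq) + 2 Cl⁻(aq)
For each mole of PbCl₂ that dissolves per liter, [Pb²⁺] = s and [Cl⁻] = 2s; let s denote this solubility.
Ksp = [Pb²⁺][Cl⁻]^2 = s · (2s)^2 = 4s^3 = 7.2×10⁻⁶
s = 1.2×10⁻² M
[Cl⁻] = 2s = 2.4×10⁻² M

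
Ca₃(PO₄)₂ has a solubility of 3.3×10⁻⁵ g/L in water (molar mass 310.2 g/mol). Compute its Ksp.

s = (3.3×10⁻⁵ g L⁻¹)/(310.2 g mol⁻¹) = 1.064×10⁻⁷ M
Ca₃(PO₄)₂(s) ⇌ 3 Ca²⁺(aq) + 2 PO₄³⁻(aq)
Let s be the molar solubility. Then [Ca²⁺] = 3s and [PO₄³⁻] = 2s.
Ksp = [Ca²⁺]^3[PO₄³⁻]^2 = (3s)^3 · (2s)^2 = 108s^5
Ksp = 108 × (1.064×10⁻⁷)^5 = 1.5×10⁻³³

Ksp = 1.5×10⁻³³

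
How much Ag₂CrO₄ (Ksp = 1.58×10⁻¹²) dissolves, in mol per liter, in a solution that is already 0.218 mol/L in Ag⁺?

Ag₂CrO₄(s) ⇌ 2 Ag⁺(aq) + CrO₄²⁻(aq)
Let s be the solubility of Ag₂CrO₄ here. The common ion gives [Ag⁺] ≈ 0.218 mol/L, and [CrO₄²⁻] = s.
Ksp = [Ag⁺]^2[CrO₄²⁻] = (0.218)^2s
s = 1.58×10⁻¹² / (0.218)^2 = 3.32×10⁻¹¹
s = 3.32×10⁻¹¹ mol/L

3.32×10⁻¹¹ M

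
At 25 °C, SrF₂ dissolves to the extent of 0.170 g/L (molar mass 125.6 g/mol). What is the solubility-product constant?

Ksp = 9.92×10⁻⁹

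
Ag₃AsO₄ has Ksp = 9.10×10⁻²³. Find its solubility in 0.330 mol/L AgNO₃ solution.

2.53×10⁻²¹ M

Ag₃AsO₄(s) ⇌ 3 Ag⁺(aq) + AsO₄³⁻(aq)
With Ag⁺ already at 0.330 mol/L and s small, take [Ag⁺] ≈ 0.330 mol/L and [AsO₄³⁻] = s.
Ksp = [Ag⁺]^3[AsO₄³⁻] = (0.330)^3s
s = 9.10×10⁻²³ / (0.330)^3 = 2.53×10⁻²¹
s = 2.53×10⁻²¹ mol/L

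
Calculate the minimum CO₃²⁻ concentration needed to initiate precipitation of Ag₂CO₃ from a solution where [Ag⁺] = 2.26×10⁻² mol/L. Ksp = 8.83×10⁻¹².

1.73×10⁻⁸ M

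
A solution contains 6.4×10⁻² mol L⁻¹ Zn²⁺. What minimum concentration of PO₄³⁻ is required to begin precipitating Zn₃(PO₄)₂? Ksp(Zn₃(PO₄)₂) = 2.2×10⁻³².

9.2×10⁻¹⁵ M

A salt starts to precipitate once the ion product Q reaches its Ksp.
Zn₃(PO₄)₂(s) ⇌ 3 Zn²⁺(aq) + 2 PO₄³⁻(aq)
Ksp = [Zn²⁺]^3[PO₄³⁻]^2 = [PO₄³⁻]^2(6.4×10⁻²)^3
[PO₄³⁻]^2 = 2.2×10⁻³² / (6.4×10⁻²)^3 = 8.4×10⁻²⁹
[PO₄³⁻] = 9.2×10⁻¹⁵ mol L⁻¹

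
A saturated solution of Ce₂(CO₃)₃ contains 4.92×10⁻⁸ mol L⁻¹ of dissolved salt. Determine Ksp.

Ksp = 3.11×10⁻³⁵

Ce₂(CO₃)₃(s) ⇌ 2 Ce³⁺(aq) + 3 CO₃²⁻(aq)
With molar solubility s: [Ce³⁺] = 2s, [CO₃²⁻] = 3s.
Ksp = [Ce³⁺]^2[CO₃²⁻]^3 = (2s)^2 · (3s)^3 = 108s^5
Ksp = 108 × (4.92×10⁻⁸)^5 = 3.11×10⁻³⁵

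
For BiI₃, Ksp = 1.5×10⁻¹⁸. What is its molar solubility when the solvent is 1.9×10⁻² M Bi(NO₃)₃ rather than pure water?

BiI₃(s) ⇌ Bi³⁺(aq) + 3 I⁻(aq)
The solution already contains Bi³⁺ at 1.9×10⁻² M. Let s be the molar solubility of BiI₃.
[Bi³⁺] ≈ 1.9×10⁻² M (common ion dominates); [I⁻] = 3s.
Ksp = [Bi³⁺][I⁻]^3 = (1.9×10⁻²)(3s)^3
(3s)^3 = 1.5×10⁻¹⁸ / (1.9×10⁻²) = 7.9×10⁻¹⁷
s = 1.4×10⁻⁶ M

1.4×10⁻⁶ M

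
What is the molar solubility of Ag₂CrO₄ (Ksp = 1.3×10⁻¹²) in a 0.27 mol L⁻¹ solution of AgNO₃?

1.8×10⁻¹¹ M

Ag₂CrO₄(s) ⇌ 2 Ag⁺(aq) + CrO₄²⁻(aq)
Let s be the solubility of Ag₂CrO₄ here. The common ion gives [Ag⁺] ≈ 0.27 mol L⁻¹, and [CrO₄²⁻] = s.
Ksp = [Ag⁺]^2[CrO₄²⁻] = (0.27)^2s
s = 1.3×10⁻¹² / (0.27)^2 = 1.8×10⁻¹¹
s = 1.8×10⁻¹¹ mol L⁻¹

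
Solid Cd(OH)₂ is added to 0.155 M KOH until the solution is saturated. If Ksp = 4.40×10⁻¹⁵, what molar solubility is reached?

1.83×10⁻¹³ M

Cd(OH)₂(s) ⇌ Cd²⁺(aq) + 2 OH⁻(aq)
Let s be the solubility of Cd(OH)₂ here. The common ion gives [OH⁻] ≈ 0.155 M, and [Cd²⁺] = s.
Ksp = [Cd²⁺][OH⁻]^2 = s(0.155)^2
s = 4.40×10⁻¹⁵ / (0.155)^2 = 1.83×10⁻¹³
s = 1.83×10⁻¹³ M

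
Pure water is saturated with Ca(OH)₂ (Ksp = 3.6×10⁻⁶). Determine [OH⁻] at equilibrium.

1.9×10⁻² M

Ca(OH)₂(s) ⇌ Ca²⁺(aq) + 2 OH⁻(aq)
With molar solubility s: [Ca²⁺] = s, [OH⁻] = 2s.
Ksp = [Ca²⁺][OH⁻]^2 = s · (2s)^2 = 4s^3 = 3.6×10⁻⁶
s = 9.7×10⁻³ mol L⁻¹
[OH⁻] = 2s = 1.9×10⁻² mol L⁻¹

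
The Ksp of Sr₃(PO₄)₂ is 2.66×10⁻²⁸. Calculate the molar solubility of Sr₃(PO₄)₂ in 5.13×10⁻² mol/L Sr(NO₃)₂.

7.02×10⁻¹³ M

Sr₃(PO₄)₂(s) ⇌ 3 Sr²⁺(aq) + 2 PO₄³⁻(aq)
Let s be the solubility of Sr₃(PO₄)₂ here. The common ion gives [Sr²⁺] ≈ 5.13×10⁻² mol/L, and [PO₄³⁻] = 2s.
Ksp = [Sr²⁺]^3[PO₄³⁻]^2 = (5.13×10⁻²)^3(2s)^2
(2s)^2 = 2.66×10⁻²⁸ / (5.13×10⁻²)^3 = 1.97×10⁻²⁴
s = 7.02×10⁻¹³ mol/L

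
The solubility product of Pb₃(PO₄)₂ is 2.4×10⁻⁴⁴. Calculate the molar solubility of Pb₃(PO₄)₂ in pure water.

7.4×10⁻¹⁰ M

Pb₃(PO₄)₂(s) ⇌ 3 Pb²⁺(aq) + 2 PO₄³⁻(aq)
If s mol/L of Pb₃(PO₄)₂ dissolves, [Pb²⁺] = 3s and [PO₄³⁻] = 2s.
Ksp = [Pb²⁺]^3[PO₄³⁻]^2 = (3s)^3 · (2s)^2 = 108s^5
108s^5 = 2.4×10⁻⁴⁴  ⇒  s^5 = 2.2×10⁻⁴⁶
s = (2.2×10⁻⁴⁶)^(1/5) = 7.4×10⁻¹⁰ M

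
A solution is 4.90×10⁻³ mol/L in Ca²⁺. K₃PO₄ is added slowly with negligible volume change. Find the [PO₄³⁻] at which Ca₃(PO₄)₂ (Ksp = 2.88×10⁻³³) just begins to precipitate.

1.56×10⁻¹³ M

Precipitation begins when Q = Ksp.
Ca₃(PO₄)₂(s) ⇌ 3 Ca²⁺(aq) + 2 PO₄³⁻(aq)
Ksp = [Ca²⁺]^3[PO₄³⁻]^2 = [PO₄³⁻]^2(4.90×10⁻³)^3
[PO₄³⁻]^2 = 2.88×10⁻³³ / (4.90×10⁻³)^3 = 2.45×10⁻²⁶
[PO₄³⁻] = 1.56×10⁻¹³ mol/L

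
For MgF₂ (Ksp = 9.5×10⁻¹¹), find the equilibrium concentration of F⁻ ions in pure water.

MgF₂(s) ⇌ Mg²⁺(aq) + 2 F⁻(aq)
Let s be the molar solubility. Then [Mg²⁺] = s and [F⁻] = 2s.
Ksp = [Mg²⁺][F⁻]^2 = s · (2s)^2 = 4s^3 = 9.5×10⁻¹¹
s = 2.9×10⁻⁴ M
[F⁻] = 2s = 5.7×10⁻⁴ M

5.7×10⁻⁴ M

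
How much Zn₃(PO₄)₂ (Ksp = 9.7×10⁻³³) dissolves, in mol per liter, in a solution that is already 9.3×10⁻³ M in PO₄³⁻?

Zn₃(PO₄)₂(s) ⇌ 3 Zn²⁺(aq) + 2 PO₄³⁻(aq)
The solution already contains PO₄³⁻ at 9.3×10⁻³ M. Let s be the molar solubility of Zn₃(PO₄)₂.
[PO₄³⁻] ≈ 9.3×10⁻³ M (common ion dominates); [Zn²⁺] = 3s.
Ksp = [Zn²⁺]^3[PO₄³⁻]^2 = (3s)^3(9.3×10⁻³)^2
(3s)^3 = 9.7×10⁻³³ / (9.3×10⁻³)^2 = 1.1×10⁻²⁸
s = 1.6×10⁻¹⁰ M

1.6×10⁻¹⁰ M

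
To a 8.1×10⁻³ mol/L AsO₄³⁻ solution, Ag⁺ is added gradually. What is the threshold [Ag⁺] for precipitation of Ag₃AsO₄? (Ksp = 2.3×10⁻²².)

Precipitation begins when Q = Ksp.
Ag₃AsO₄(s) ⇌ 3 Ag⁺(aq) + AsO₄³⁻(aq)
Ksp = [Ag⁺]^3[AsO₄³⁻] = [Ag⁺]^3(8.1×10⁻³)
[Ag⁺]^3 = 2.3×10⁻²² / (8.1×10⁻³) = 2.8×10⁻²⁰
[Ag⁺] = 3.1×10⁻⁷ mol/L

3.1×10⁻⁷ M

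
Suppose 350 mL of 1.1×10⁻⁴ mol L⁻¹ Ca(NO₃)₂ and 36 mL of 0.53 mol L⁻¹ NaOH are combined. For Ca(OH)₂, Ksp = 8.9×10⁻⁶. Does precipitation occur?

No

The combined volume is 386 mL.
[Ca²⁺] = (1.1×10⁻⁴)(350)/386 = 1.0×10⁻⁴ mol L⁻¹
[OH⁻] = (0.53)(36)/386 = 4.9×10⁻² mol L⁻¹
Q = [Ca²⁺][OH⁻]^2 = 2.4×10⁻⁷
Q < Ksp (2.4×10⁻⁷ vs 8.9×10⁻⁶); the solution remains unsaturated and no precipitate forms.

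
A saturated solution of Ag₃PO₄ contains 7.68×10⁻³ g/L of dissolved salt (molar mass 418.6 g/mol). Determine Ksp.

Ksp = 3.06×10⁻¹⁸

Convert to molarity: s = 7.68×10⁻³ / 418.6 = 1.8347×10⁻⁵ mol/L
Ag₃PO₄(s) ⇌ 3 Ag⁺(aq) + PO₄³⁻(aq)
If s mol/L of Ag₃PO₄ dissolves, [Ag⁺] = 3s and [PO₄³⁻] = s.
Ksp = [Ag⁺]^3[PO₄³⁻] = (3s)^3 · s = 27s^4
Ksp = 27 × (1.8347×10⁻⁵)^4 = 3.06×10⁻¹⁸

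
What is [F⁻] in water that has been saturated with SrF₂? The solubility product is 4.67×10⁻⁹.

2.11×10⁻³ M

SrF₂(s) ⇌ Sr²⁺(aq) + 2 F⁻(aq)
Let s be the molar solubility. Then [Sr²⁺] = s and [F⁻] = 2s.
Ksp = [Sr²⁺][F⁻]^2 = s · (2s)^2 = 4s^3 = 4.67×10⁻⁹
s = 1.05×10⁻³ mol L⁻¹
[F⁻] = 2s = 2.11×10⁻³ mol L⁻¹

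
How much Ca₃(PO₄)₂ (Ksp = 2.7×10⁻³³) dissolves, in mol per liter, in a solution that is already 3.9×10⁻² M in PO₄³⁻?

4.0×10⁻¹¹ M

Ca₃(PO₄)₂(s) ⇌ 3 Ca²⁺(aq) + 2 PO₄³⁻(aq)
The solution already contains PO₄³⁻ at 3.9×10⁻² M. Let s be the molar solubility of Ca₃(PO₄)₂.
[PO₄³⁻] ≈ 3.9×10⁻² M (common ion dominates); [Ca²⁺] = 3s.
Ksp = [Ca²⁺]^3[PO₄³⁻]^2 = (3s)^3(3.9×10⁻²)^2
(3s)^3 = 2.7×10⁻³³ / (3.9×10⁻²)^2 = 1.8×10⁻³⁰
s = 4.0×10⁻¹¹ M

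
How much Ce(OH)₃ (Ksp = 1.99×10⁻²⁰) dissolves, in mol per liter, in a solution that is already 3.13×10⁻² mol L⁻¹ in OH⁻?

6.49×10⁻¹⁶ M

Ce(OH)₃(s) ⇌ Ce³⁺(aq) + 3 OH⁻(aq)
With OH⁻ already at 3.13×10⁻² mol L⁻¹ and s small, take [OH⁻] ≈ 3.13×10⁻² mol L⁻¹ and [Ce³⁺] = s.
Ksp = [Ce³⁺][OH⁻]^3 = s(3.13×10⁻²)^3
s = 1.99×10⁻²⁰ / (3.13×10⁻²)^3 = 6.49×10⁻¹⁶
s = 6.49×10⁻¹⁶ mol L⁻¹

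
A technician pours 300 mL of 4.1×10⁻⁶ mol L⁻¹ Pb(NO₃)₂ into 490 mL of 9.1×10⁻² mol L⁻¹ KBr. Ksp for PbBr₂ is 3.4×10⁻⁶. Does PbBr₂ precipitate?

After mixing, V = 300 mL + 490 mL = 790 mL.
[Pb²⁺] = (4.1×10⁻⁶)(300)/790 = 1.6×10⁻⁶ mol L⁻¹
[Br⁻] = (9.1×10⁻²)(490)/790 = 5.6×10⁻² mol L⁻¹
Q = [Pb²⁺][Br⁻]^2 = 5.0×10⁻⁹
Q = 5.0×10⁻⁹ < Ksp = 3.4×10⁻⁶, so the solution is unsaturated and no precipitate forms.

No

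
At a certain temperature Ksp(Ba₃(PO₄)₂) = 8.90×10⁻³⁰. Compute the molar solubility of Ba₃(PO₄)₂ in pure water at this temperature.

Ba₃(PO₄)₂(s) ⇌ 3 Ba²⁺(aq) + 2 PO₄³⁻(aq)
If s mol/L of Ba₃(PO₄)₂ dissolves, [Ba²⁺] = 3s and [PO₄³⁻] = 2s.
Ksp = [Ba²⁺]^3[PO₄³⁻]^2 = (3s)^3 · (2s)^2 = 108s^5
108s^5 = 8.90×10⁻³⁰  ⇒  s^5 = 8.24×10⁻³²
Taking the 5th root, s = 6.07×10⁻⁷ mol/L.

6.07×10⁻⁷ M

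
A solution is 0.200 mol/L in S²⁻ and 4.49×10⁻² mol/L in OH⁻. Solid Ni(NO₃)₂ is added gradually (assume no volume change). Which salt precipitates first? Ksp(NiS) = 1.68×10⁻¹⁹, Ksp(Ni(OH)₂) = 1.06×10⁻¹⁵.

Precipitation begins when Q = Ksp.
For NiS: [Ni²⁺] = (Ksp/[S²⁻]) = 8.40×10⁻¹⁹ mol/L
For Ni(OH)₂: [Ni²⁺] = (Ksp/[OH⁻]^2) = 5.26×10⁻¹³ mol/L
NiS requires the lower [Ni²⁺], so it precipitates first.

NiS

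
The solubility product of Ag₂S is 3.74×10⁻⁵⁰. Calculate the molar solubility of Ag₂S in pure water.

2.11×10⁻¹⁷ M

Ag₂S(s) ⇌ 2 Ag⁺(aq) + S²⁻(aq)
Call the molar solubility s, so that [Ag⁺] = 2s and [S²⁻] = s.
Ksp = [Ag⁺]^2[S²⁻] = (2s)^2 · s = 4s^3
4s^3 = 3.74×10⁻⁵⁰  ⇒  s^3 = 9.35×10⁻⁵¹
s = 2.11×10⁻¹⁷ mol L⁻¹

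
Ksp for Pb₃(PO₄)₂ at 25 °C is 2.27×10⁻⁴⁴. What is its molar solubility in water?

Pb₃(PO₄)₂(s) ⇌ 3 Pb²⁺(aq) + 2 PO₄³⁻(aq)
For each mole of Pb₃(PO₄)₂ that dissolves per liter, [Pb²⁺] = 3s and [PO₄³⁻] = 2s; let s denote this solubility.
Ksp = [Pb²⁺]^3[PO₄³⁻]^2 = (3s)^3 · (2s)^2 = 108s^5
108s^5 = 2.27×10⁻⁴⁴  ⇒  s^5 = 2.10×10⁻⁴⁶
s = 7.32×10⁻¹⁰ M

7.32×10⁻¹⁰ M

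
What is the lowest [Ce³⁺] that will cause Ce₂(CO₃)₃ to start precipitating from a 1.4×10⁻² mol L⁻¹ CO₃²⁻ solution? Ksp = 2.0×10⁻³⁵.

Each salt precipitates once Q = Ksp for that salt.
Ce₂(CO₃)₃(s) ⇌ 2 Ce³⁺(aq) + 3 CO₃²⁻(aq)
Ksp = [Ce³⁺]^2[CO₃²⁻]^3 = [Ce³⁺]^2(1.4×10⁻²)^3
[Ce³⁺]^2 = 2.0×10⁻³⁵ / (1.4×10⁻²)^3 = 7.3×10⁻³⁰
[Ce³⁺] = 2.7×10⁻¹⁵ mol L⁻¹

2.7×10⁻¹⁵ M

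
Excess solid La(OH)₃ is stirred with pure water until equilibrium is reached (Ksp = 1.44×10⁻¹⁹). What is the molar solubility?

8.55×10⁻⁶ M

La(OH)₃(s) ⇌ La³⁺(aq) + 3 OH⁻(aq)
With molar solubility s: [La³⁺] = s, [OH⁻] = 3s.
Ksp = [La³⁺][OH⁻]^3 = s · (3s)^3 = 27s^4
27s^4 = 1.44×10⁻¹⁹  ⇒  s^4 = 5.33×10⁻²¹
s = (5.33×10⁻²¹)^(1/4) = 8.55×10⁻⁶ mol L⁻¹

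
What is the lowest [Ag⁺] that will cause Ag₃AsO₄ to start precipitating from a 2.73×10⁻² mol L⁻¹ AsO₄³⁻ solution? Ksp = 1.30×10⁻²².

Each salt precipitates once Q = Ksp for that salt.
Ag₃AsO₄(s) ⇌ 3 Ag⁺(aq) + AsO₄³⁻(aq)
Ksp = [Ag⁺]^3[AsO₄³⁻] = [Ag⁺]^3(2.73×10⁻²)
[Ag⁺]^3 = 1.30×10⁻²² / (2.73×10⁻²) = 4.76×10⁻²¹
[Ag⁺] = 1.68×10⁻⁷ mol L⁻¹

1.68×10⁻⁷ M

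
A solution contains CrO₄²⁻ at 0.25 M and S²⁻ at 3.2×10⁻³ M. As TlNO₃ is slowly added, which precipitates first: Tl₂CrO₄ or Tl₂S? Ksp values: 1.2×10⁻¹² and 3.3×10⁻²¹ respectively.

Tl₂S

Each salt precipitates once Q = Ksp for that salt.
For Tl₂CrO₄: [Tl⁺] = (Ksp/[CrO₄²⁻])^(1/2) = 2.2×10⁻⁶ M
For Tl₂S: [Tl⁺] = (Ksp/[S²⁻])^(1/2) = 1.0×10⁻⁹ M
The smaller threshold [Tl⁺] is reached first, so Tl₂S precipitates first.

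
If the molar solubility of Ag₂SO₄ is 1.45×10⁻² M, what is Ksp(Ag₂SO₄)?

Ksp = 1.22×10⁻⁵

Ag₂SO₄(s) ⇌ 2 Ag⁺(aq) + SO₄²⁻(aq)
If s mol/L of Ag₂SO₄ dissolves, [Ag⁺] = 2s and [SO₄²⁻] = s.
Ksp = [Ag⁺]^2[SO₄²⁻] = (2s)^2 · s = 4s^3
Ksp = 4 × (1.45×10⁻²)^3 = 1.22×10⁻⁵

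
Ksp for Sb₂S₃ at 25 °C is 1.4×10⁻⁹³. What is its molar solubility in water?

1.1×10⁻¹⁹ M

Sb₂S₃(s) ⇌ 2 Sb³⁺(aq) + 3 S²⁻(aq)
With molar solubility s: [Sb³⁺] = 2s, [S²⁻] = 3s.
Ksp = [Sb³⁺]^2[S²⁻]^3 = (2s)^2 · (3s)^3 = 108s^5
108s^5 = 1.4×10⁻⁹³  ⇒  s^5 = 1.3×10⁻⁹⁵
s = 1.1×10⁻¹⁹ M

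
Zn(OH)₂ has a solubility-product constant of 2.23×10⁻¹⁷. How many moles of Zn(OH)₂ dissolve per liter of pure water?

Zn(OH)₂(s) ⇌ Zn²⁺(aq) + 2 OH⁻(aq)
Let s be the molar solubility. Then [Zn²⁺] = s and [OH⁻] = 2s.
Ksp = [Zn²⁺][OH⁻]^2 = s · (2s)^2 = 4s^3
4s^3 = 2.23×10⁻¹⁷  ⇒  s^3 = 5.58×10⁻¹⁸
s = 1.77×10⁻⁶ M

1.77×10⁻⁶ M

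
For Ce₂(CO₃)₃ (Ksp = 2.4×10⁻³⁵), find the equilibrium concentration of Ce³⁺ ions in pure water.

9.3×10⁻⁸ M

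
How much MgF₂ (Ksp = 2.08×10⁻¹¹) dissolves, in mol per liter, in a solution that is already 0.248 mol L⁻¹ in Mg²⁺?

4.58×10⁻⁶ M

MgF₂(s) ⇌ Mg²⁺(aq) + 2 F⁻(aq)
With Mg²⁺ already at 0.248 mol L⁻¹ and s small, take [Mg²⁺] ≈ 0.248 mol L⁻¹ and [F⁻] = 2s.
Ksp = [Mg²⁺][F⁻]^2 = (0.248)(2s)^2
(2s)^2 = 2.08×10⁻¹¹ / (0.248) = 8.39×10⁻¹¹
s = 4.58×10⁻⁶ mol L⁻¹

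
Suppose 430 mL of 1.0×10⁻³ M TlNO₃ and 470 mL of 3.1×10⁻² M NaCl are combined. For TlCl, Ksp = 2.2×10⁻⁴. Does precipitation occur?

The combined volume is 900 mL.
[Tl⁺] = (1.0×10⁻³)(430)/900 = 4.8×10⁻⁴ M
[Cl⁻] = (3.1×10⁻²)(470)/900 = 1.6×10⁻² M
Q = [Tl⁺][Cl⁻] = 7.7×10⁻⁶
Q = 7.7×10⁻⁶ < Ksp = 2.2×10⁻⁴, so the solution is unsaturated and no precipitate forms.

No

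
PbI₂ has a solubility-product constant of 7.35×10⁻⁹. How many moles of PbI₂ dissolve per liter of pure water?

1.22×10⁻³ M

PbI₂(s) ⇌ Pb²⁺(aq) + 2 I⁻(aq)
Call the molar solubility s, so that [Pb²⁺] = s and [I⁻] = 2s.
Ksp = [Pb²⁺][I⁻]^2 = s · (2s)^2 = 4s^3
4s^3 = 7.35×10⁻⁹  ⇒  s^3 = 1.84×10⁻⁹
Taking the 3rd root, s = 1.22×10⁻³ M.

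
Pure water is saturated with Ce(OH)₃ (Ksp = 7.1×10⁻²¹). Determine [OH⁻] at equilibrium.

Ce(OH)₃(s) ⇌ Ce³⁺(aq) + 3 OH⁻(aq)
With molar solubility s: [Ce³⁺] = s, [OH⁻] = 3s.
Ksp = [Ce³⁺][OH⁻]^3 = s · (3s)^3 = 27s^4 = 7.1×10⁻²¹
s = 4.0×10⁻⁶ mol/L
[OH⁻] = 3s = 1.2×10⁻⁵ mol/L

1.2×10⁻⁵ M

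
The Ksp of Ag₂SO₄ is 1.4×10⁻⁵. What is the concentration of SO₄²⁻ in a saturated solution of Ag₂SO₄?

Ag₂SO₄(s) ⇌ 2 Ag⁺(aq) + SO₄²⁻(aq)
If s mol/L of Ag₂SO₄ dissolves, [Ag⁺] = 2s and [SO₄²⁻] = s.
Ksp = [Ag⁺]^2[SO₄²⁻] = (2s)^2 · s = 4s^3 = 1.4×10⁻⁵
s = 1.5×10⁻² mol L⁻¹
[SO₄²⁻] = s = 1.5×10⁻² mol L⁻¹

1.5×10⁻² M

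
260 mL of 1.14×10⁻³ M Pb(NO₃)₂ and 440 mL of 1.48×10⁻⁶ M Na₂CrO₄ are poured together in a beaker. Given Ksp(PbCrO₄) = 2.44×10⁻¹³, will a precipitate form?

Yes

After mixing, V = 260 mL + 440 mL = 700 mL.
[Pb²⁺] = (1.14×10⁻³)(260)/700 = 4.23×10⁻⁴ M
[CrO₄²⁻] = (1.48×10⁻⁶)(440)/700 = 9.30×10⁻⁷ M
Q = [Pb²⁺][CrO₄²⁻] = 3.94×10⁻¹⁰
Because Q > Ksp (3.94×10⁻¹⁰ vs 2.44×10⁻¹³), a precipitate of PbCrO₄ forms.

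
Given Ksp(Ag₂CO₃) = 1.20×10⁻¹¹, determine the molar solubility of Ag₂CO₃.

Ag₂CO₃(s) ⇌ 2 Ag⁺(aq) + CO₃²⁻(aq)
If s mol/L of Ag₂CO₃ dissolves, [Ag⁺] = 2s and [CO₃²⁻] = s.
Ksp = [Ag⁺]^2[CO₃²⁻] = (2s)^2 · s = 4s^3
4s^3 = 1.20×10⁻¹¹  ⇒  s^3 = 3.00×10⁻¹²
s = (3.00×10⁻¹²)^(1/3) = 1.44×10⁻⁴ mol/L

1.44×10⁻⁴ M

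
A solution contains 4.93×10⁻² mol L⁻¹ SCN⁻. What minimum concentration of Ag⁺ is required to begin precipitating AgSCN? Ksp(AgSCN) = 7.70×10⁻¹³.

1.56×10⁻¹¹ M

Precipitation begins when Q = Ksp.
AgSCN(s) ⇌ Ag⁺(aq) + SCN⁻(aq)
Ksp = [Ag⁺][SCN⁻] = [Ag⁺](4.93×10⁻²)
[Ag⁺] = 7.70×10⁻¹³ / (4.93×10⁻²) = 1.56×10⁻¹¹
[Ag⁺] = 1.56×10⁻¹¹ mol L⁻¹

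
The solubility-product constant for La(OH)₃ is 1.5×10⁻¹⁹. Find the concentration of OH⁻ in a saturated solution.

La(OH)₃(s) ⇌ La³⁺(aq) + 3 OH⁻(aq)
Let s be the molar solubility. Then [La³⁺] = s and [OH⁻] = 3s.
Ksp = [La³⁺][OH⁻]^3 = s · (3s)^3 = 27s^4 = 1.5×10⁻¹⁹
s = 8.6×10⁻⁶ mol/L
[OH⁻] = 3s = 2.6×10⁻⁵ mol/L

2.6×10⁻⁵ M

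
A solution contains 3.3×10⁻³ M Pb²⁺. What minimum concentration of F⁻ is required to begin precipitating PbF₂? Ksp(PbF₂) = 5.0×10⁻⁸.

3.9×10⁻³ M

Each salt precipitates once Q = Ksp for that salt.
PbF₂(s) ⇌ Pb²⁺(aq) + 2 F⁻(aq)
Ksp = [Pb²⁺][F⁻]^2 = [F⁻]^2(3.3×10⁻³)
[F⁻]^2 = 5.0×10⁻⁸ / (3.3×10⁻³) = 1.5×10⁻⁵
[F⁻] = 3.9×10⁻³ M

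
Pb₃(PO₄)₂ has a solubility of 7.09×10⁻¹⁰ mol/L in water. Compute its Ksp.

Ksp = 1.93×10⁻⁴⁴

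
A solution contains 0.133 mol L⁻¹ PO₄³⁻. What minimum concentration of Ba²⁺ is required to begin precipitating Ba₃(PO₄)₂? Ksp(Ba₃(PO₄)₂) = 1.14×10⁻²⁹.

8.64×10⁻¹⁰ M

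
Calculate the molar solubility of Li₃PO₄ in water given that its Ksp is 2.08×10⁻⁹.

2.96×10⁻³ M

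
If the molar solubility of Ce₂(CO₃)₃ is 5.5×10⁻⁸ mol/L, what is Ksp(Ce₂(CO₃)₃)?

Ce₂(CO₃)₃(s) ⇌ 2 Ce³⁺(aq) + 3 CO₃²⁻(aq)
If s mol/L of Ce₂(CO₃)₃ dissolves, [Ce³⁺] = 2s and [CO₃²⁻] = 3s.
Ksp = [Ce³⁺]^2[CO₃²⁻]^3 = (2s)^2 · (3s)^3 = 108s^5
Ksp = 108 × (5.5×10⁻⁸)^5 = 5.4×10⁻³⁵

Ksp = 5.4×10⁻³⁵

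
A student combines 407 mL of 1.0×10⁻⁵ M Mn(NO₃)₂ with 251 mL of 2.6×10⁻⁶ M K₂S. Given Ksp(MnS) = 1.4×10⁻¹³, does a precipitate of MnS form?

After mixing, V = 407 mL + 251 mL = 658 mL.
[Mn²⁺] = (1.0×10⁻⁵)(407)/658 = 6.2×10⁻⁶ M
[S²⁻] = (2.6×10⁻⁶)(251)/658 = 9.9×10⁻⁷ M
Q = [Mn²⁺][S²⁻] = 6.1×10⁻¹²
Since Q (6.1×10⁻¹²) exceeds Ksp (1.4×10⁻¹³), MnS will precipitate.

Yes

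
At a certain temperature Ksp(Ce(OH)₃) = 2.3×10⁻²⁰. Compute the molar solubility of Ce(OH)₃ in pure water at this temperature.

Ce(OH)₃(s) ⇌ Ce³⁺(aq) + 3 OH⁻(aq)
Call the molar solubility s, so that [Ce³⁺] = s and [OH⁻] = 3s.
Ksp = [Ce³⁺][OH⁻]^3 = s · (3s)^3 = 27s^4
27s^4 = 2.3×10⁻²⁰  ⇒  s^4 = 8.5×10⁻²²
s = (8.5×10⁻²²)^(1/4) = 5.4×10⁻⁶ M

5.4×10⁻⁶ M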